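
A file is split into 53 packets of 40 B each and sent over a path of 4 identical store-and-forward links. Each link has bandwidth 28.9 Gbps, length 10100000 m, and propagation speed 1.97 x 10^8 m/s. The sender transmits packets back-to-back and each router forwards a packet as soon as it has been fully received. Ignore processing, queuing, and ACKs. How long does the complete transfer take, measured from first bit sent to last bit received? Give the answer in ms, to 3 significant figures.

205 ms

Per-hop transmission t_tx = L/R = 320/28900000000 = 1.10727e-05 ms.
Per-hop propagation t_prop = 10100000/197000000 = 51.269 ms.
Pipeline fill: first packet needs 4·t_tx to clear all hops; remaining 52 packets each add one t_tx.
Total = (4+53-1)·t_tx + 4·t_prop = 56·1.10727e-05 + 4·51.269 = 205 ms.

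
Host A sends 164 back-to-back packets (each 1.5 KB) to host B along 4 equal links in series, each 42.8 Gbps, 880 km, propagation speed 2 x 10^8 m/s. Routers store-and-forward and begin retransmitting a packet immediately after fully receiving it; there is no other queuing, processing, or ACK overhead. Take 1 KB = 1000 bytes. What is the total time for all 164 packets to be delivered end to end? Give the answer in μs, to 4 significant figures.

17650 μs

Per-hop transmission t_tx = L/R = 12000/42800000000 = 0.280374 μs.
Per-hop propagation t_prop = 880000/200000000 = 4400 μs.
Pipeline fill: first packet needs 4·t_tx to clear all hops; remaining 163 packets each add one t_tx.
Total = (4+164-1)·t_tx + 4·t_prop = 167·0.280374 + 4·4400 = 17650 μs.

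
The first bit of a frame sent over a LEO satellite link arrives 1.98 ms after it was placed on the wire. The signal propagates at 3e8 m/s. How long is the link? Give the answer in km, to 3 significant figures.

594 km

d = s × t_prop = 300000000 × 0.00198 = 594 km.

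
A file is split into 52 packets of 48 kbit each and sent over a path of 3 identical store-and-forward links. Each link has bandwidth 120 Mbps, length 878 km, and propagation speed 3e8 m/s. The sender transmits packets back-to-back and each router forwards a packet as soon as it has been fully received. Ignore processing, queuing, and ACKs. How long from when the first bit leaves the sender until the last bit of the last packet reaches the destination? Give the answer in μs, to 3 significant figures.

Per-hop transmission t_tx = L/R = 48000/120000000 = 400 μs.
Per-hop propagation t_prop = 878000/300000000 = 2926.67 μs.
Pipeline fill: first packet needs 3·t_tx to clear all hops; remaining 51 packets each add one t_tx.
Total = (3+52-1)·t_tx + 3·t_prop = 54·400 + 3·2926.67 = 30400 μs.

30400 μs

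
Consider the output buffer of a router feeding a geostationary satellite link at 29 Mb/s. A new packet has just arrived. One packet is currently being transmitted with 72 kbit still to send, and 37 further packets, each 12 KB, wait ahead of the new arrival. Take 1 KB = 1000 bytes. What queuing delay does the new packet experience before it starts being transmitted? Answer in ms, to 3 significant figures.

125 ms

Each queued packet: L/R = 96000/29000000 = 3.31034 ms.
37 queued → 122.483 ms.
Plus remaining 72000 bits of current packet: 2.48276 ms.
Queuing delay = 125 ms.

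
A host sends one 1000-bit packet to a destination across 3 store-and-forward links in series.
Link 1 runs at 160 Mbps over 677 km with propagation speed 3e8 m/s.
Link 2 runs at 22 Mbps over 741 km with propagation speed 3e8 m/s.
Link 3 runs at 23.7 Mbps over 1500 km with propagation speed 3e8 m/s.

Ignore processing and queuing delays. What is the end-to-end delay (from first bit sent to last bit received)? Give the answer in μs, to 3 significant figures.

9820 μs

Transmission delays (L/R per hop): 6.25, 45.4545, 42.1941 μs; sum = 93.8986 μs.
Propagation delays (d/s per hop): 2256.67, 2470, 5000 μs; sum = 9726.67 μs.
End-to-end = 9820 μs.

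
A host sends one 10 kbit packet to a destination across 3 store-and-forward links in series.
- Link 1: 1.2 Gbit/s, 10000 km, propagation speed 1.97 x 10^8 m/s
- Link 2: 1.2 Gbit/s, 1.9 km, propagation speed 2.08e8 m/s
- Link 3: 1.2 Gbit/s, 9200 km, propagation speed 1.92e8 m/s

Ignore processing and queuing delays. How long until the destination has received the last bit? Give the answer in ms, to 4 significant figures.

98.71 ms

L = 10000 bits.
Transmission delay per hop = L/R = 10000/1200000000 = 0.00833333 ms; 3 hops → 0.025 ms.
Propagation delays (d/s per hop): 50.7614, 0.00913462, 47.9167 ms; sum = 98.6872 ms.
End-to-end = 98.71 ms.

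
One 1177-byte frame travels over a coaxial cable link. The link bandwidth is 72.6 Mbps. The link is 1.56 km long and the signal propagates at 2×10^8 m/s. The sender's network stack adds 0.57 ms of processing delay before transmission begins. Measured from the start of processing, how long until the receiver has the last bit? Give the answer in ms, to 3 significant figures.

0.707 ms

L = 1177 × 8 = 9416 bits.
Transmission delay = L/R = 9416 / 72600000 = 0.129697 ms.
Propagation delay = d/s = 1560 m / 200000000 m/s = 0.0078 ms.
Plus processing delay 0.57 ms = 0.57 ms.
Total = 0.707 ms.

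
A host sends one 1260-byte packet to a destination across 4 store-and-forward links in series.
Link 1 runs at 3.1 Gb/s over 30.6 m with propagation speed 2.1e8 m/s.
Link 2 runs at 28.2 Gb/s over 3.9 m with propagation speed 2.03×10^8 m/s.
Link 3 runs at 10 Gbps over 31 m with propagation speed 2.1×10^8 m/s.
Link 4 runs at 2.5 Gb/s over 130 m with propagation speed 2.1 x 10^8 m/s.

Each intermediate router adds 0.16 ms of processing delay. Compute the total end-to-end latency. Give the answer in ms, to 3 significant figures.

0.490 ms

L = 1260 × 8 = 10080 bits.
Transmission delays (L/R per hop): 0.00325161, 0.000357447, 0.001008, 0.004032 ms; sum = 0.00864906 ms.
Propagation delays (d/s per hop): 0.000145714, 1.92118e-05, 0.000147619, 0.000619048 ms; sum = 0.000931593 ms.
Processing at 3 router(s): 3 × 0.16 ms = 0.48 ms.
End-to-end = 0.490 ms.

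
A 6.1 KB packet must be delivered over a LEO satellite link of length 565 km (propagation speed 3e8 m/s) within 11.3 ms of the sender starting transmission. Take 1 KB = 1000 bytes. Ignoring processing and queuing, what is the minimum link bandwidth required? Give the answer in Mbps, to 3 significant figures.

5.18 Mbps

L = 48800 bits.
Propagation delay = 565000 / 300000000 = 1.88333 ms.
Transmission budget = 11.3 − 1.88333 = 9.41667 ms.
R ≥ L / t_tx = 48800 bits / 0.00941667 s = 5.18 Mbps.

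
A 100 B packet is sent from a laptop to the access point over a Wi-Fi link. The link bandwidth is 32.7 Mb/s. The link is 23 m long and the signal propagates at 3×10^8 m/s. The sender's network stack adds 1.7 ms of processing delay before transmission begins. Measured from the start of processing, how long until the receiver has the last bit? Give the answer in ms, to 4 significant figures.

L = 100 × 8 = 800 bits.
Transmission delay = L/R = 800 / 3.27e+07 = 0.0244648 ms.
Propagation delay = d/s = 23 m / 300000000 m/s = 7.66667e-05 ms.
Plus processing delay 1.7 ms = 1.7 ms.
Total = 1.725 ms.

1.725 ms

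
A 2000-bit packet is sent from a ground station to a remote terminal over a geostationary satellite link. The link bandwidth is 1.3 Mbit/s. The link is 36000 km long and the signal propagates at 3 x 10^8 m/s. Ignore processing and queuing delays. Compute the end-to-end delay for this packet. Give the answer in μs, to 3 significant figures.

Transmission delay = L/R = 2000 / 1300000 = 1538.46 μs.
Propagation delay = d/s = 36000000 m / 300000000 m/s = 120000 μs.
Total = 122000 μs.

122000 μs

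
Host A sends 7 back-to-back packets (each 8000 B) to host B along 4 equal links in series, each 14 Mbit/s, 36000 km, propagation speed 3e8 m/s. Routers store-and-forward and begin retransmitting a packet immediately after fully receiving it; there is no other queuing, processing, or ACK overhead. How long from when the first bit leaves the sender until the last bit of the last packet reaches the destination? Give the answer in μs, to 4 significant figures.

Per-hop transmission t_tx = L/R = 64000/14000000 = 4571.43 μs.
Per-hop propagation t_prop = 36000000/300000000 = 120000 μs.
Pipeline fill: first packet needs 4·t_tx to clear all hops; remaining 6 packets each add one t_tx.
Total = (4+7-1)·t_tx + 4·t_prop = 10·4571.43 + 4·120000 = 525700 μs.

525700 μs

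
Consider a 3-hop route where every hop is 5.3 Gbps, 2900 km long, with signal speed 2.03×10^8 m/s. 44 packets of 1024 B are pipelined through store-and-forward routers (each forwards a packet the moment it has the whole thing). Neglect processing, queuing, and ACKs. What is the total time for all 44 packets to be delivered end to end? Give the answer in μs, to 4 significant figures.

Per-hop transmission t_tx = L/R = 8192/5300000000 = 1.54566 μs.
Per-hop propagation t_prop = 2900000/2.03e+08 = 14285.7 μs.
Pipeline fill: first packet needs 3·t_tx to clear all hops; remaining 43 packets each add one t_tx.
Total = (3+44-1)·t_tx + 3·t_prop = 46·1.54566 + 3·14285.7 = 42930 μs.

42930 μs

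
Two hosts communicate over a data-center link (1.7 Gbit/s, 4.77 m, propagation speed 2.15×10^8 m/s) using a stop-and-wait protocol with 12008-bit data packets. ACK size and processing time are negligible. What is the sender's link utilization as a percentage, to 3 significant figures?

99.4 %

t_tx = L/R = 12008/1700000000 = 7.06353e-06 s.
t_prop = 4.77/215000000 = 2.2186e-08 s; RTT = 4.43721e-08 s.
Cycle = t_tx + RTT = 7.1079e-06 s.
Utilization = t_tx / cycle = 7.06353e-06/7.1079e-06 = 99.4 %.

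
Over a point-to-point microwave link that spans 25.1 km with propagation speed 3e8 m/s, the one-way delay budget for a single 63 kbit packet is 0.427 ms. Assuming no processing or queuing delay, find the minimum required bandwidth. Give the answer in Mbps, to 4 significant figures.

Propagation delay = 25100 / 300000000 = 0.0836667 ms.
Transmission budget = 0.427 − 0.0836667 = 0.343333 ms.
R ≥ L / t_tx = 63000 bits / 0.000343333 s = 183.5 Mbps.

183.5 Mbps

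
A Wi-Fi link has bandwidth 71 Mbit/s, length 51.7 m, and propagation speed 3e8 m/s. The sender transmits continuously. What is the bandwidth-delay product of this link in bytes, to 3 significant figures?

Propagation delay = 51.7 / 300000000 = 1.72333e-07 s.
BDP = R × t_prop = 71000000 × 1.72333e-07 = 12.2357 bits.
In bytes: 12.2357/8 = 1.53 bytes.

1.53 bytes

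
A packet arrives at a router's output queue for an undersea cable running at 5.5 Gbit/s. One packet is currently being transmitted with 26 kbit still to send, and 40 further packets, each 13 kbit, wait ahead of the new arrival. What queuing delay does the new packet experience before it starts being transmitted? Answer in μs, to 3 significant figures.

99.3 μs

Each queued packet: L/R = 13000/5500000000 = 2.36364 μs.
40 queued → 94.5455 μs.
Plus remaining 26000 bits of current packet: 4.72727 μs.
Queuing delay = 99.3 μs.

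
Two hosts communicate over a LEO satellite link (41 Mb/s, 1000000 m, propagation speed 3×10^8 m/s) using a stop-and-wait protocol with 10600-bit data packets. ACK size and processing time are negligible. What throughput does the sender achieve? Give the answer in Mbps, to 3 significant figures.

1.53 Mbps

t_tx = L/R = 10600/41000000 = 0.000258537 s.
t_prop = 1000000/300000000 = 0.00333333 s; RTT = 0.00666667 s.
Cycle = t_tx + RTT = 0.0069252 s.
Throughput = L / cycle = 10600 / 0.0069252 = 1.53 Mbps.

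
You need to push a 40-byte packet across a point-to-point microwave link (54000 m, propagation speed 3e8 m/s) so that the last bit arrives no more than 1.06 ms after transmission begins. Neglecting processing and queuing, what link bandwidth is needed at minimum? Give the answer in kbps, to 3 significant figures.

L = 320 bits.
Propagation delay = 54000 / 300000000 = 0.18 ms.
Transmission budget = 1.06 − 0.18 = 0.88 ms.
R ≥ L / t_tx = 320 bits / 0.00088 s = 364 kbps.

364 kbps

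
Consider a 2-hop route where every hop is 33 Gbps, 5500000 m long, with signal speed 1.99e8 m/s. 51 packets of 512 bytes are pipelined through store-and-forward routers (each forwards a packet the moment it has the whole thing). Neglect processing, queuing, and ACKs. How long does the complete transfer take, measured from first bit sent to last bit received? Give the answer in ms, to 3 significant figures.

Per-hop transmission t_tx = L/R = 4096/33000000000 = 0.000124121 ms.
Per-hop propagation t_prop = 5500000/199000000 = 27.6382 ms.
Pipeline fill: first packet needs 2·t_tx to clear all hops; remaining 50 packets each add one t_tx.
Total = (2+51-1)·t_tx + 2·t_prop = 52·0.000124121 + 2·27.6382 = 55.3 ms.

55.3 ms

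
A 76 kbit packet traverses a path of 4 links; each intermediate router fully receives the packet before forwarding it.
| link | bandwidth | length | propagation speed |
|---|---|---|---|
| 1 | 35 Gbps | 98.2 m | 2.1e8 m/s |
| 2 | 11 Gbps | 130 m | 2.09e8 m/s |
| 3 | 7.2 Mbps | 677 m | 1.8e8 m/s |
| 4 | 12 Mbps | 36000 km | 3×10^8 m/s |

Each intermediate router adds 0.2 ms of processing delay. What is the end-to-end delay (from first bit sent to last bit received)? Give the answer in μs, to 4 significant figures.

137500 μs

L = 76000 bits.
Transmission delays (L/R per hop): 2.17143, 6.90909, 10555.6, 6333.33 μs; sum = 16898 μs.
Propagation delays (d/s per hop): 0.467619, 0.62201, 3.76111, 120000 μs; sum = 120005 μs.
Processing at 3 router(s): 3 × 0.2 ms = 600 μs.
End-to-end = 137500 μs.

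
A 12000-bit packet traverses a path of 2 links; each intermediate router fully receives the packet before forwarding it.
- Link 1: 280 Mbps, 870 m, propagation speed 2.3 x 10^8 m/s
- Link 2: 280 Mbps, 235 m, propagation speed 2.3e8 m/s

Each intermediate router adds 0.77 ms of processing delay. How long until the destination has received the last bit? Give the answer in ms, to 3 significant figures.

0.861 ms

Transmission delay per hop = L/R = 12000/280000000 = 0.0428571 ms; 2 hops → 0.0857143 ms.
Propagation delays (d/s per hop): 0.00378261, 0.00102174 ms; sum = 0.00480435 ms.
Processing at 1 router(s): 1 × 0.77 ms = 0.77 ms.
End-to-end = 0.861 ms.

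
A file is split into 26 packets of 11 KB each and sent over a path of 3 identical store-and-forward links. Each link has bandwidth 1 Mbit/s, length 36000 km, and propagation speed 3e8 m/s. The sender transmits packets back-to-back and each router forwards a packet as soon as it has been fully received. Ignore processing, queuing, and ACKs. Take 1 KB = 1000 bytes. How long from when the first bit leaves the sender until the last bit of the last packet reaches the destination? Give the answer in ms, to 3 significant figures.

2820 ms

Per-hop transmission t_tx = L/R = 88000/1000000 = 88 ms.
Per-hop propagation t_prop = 36000000/300000000 = 120 ms.
Pipeline fill: first packet needs 3·t_tx to clear all hops; remaining 25 packets each add one t_tx.
Total = (3+26-1)·t_tx + 3·t_prop = 28·88 + 3·120 = 2820 ms.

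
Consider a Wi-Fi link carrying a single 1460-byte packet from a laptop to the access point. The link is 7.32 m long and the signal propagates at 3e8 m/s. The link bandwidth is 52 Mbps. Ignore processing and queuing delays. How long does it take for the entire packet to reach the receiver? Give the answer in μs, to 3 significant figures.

225 μs

L = 1460 × 8 = 11680 bits.
Transmission delay = L/R = 11680 / 52000000 = 224.615 μs.
Propagation delay = d/s = 7.32 m / 300000000 m/s = 0.0244 μs.
Total = 225 μs.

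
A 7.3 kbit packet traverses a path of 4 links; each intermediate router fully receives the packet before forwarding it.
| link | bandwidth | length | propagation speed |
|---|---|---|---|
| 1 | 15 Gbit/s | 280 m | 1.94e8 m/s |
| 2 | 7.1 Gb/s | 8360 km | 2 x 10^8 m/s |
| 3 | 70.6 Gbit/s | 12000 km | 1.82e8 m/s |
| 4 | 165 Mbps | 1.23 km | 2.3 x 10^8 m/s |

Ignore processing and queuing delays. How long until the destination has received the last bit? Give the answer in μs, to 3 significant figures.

L = 7300 bits.
Transmission delays (L/R per hop): 0.486667, 1.02817, 0.103399, 44.2424 μs; sum = 45.8607 μs.
Propagation delays (d/s per hop): 1.4433, 41800, 65934.1, 5.34783 μs; sum = 107741 μs.
End-to-end = 108000 μs.

108000 μs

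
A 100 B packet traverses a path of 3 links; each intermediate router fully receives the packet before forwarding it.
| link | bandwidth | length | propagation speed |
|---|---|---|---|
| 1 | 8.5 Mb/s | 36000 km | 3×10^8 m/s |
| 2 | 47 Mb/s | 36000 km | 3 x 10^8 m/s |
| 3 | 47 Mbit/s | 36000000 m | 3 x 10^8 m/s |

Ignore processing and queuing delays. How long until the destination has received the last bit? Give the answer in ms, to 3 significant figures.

L = 100 × 8 = 800 bits.
Transmission delays (L/R per hop): 0.0941176, 0.0170213, 0.0170213 ms; sum = 0.12816 ms.
Propagation delays (d/s per hop): 120, 120, 120 ms; sum = 360 ms.
End-to-end = 360 ms.

360 ms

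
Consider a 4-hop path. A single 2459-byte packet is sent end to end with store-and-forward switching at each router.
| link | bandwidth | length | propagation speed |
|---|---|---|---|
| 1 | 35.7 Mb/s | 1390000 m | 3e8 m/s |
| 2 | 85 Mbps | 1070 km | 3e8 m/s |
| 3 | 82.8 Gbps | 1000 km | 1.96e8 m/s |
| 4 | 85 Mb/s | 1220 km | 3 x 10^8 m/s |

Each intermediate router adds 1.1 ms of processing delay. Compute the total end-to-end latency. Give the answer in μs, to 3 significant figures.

L = 2459 × 8 = 19672 bits.
Transmission delays (L/R per hop): 551.036, 231.435, 0.237585, 231.435 μs; sum = 1014.14 μs.
Propagation delays (d/s per hop): 4633.33, 3566.67, 5102.04, 4066.67 μs; sum = 17368.7 μs.
Processing at 3 router(s): 3 × 1.1 ms = 3300 μs.
End-to-end = 21700 μs.

21700 μs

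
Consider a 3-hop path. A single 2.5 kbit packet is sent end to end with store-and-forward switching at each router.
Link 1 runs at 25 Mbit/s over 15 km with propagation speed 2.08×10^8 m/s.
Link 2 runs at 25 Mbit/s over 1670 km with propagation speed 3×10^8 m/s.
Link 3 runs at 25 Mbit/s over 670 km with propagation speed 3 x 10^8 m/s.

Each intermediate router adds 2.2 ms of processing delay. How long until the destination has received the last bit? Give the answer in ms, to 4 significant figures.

12.57 ms

L = 2500 bits.
Transmission delay per hop = L/R = 2500/25000000 = 0.1 ms; 3 hops → 0.3 ms.
Propagation delays (d/s per hop): 0.0721154, 5.56667, 2.23333 ms; sum = 7.87212 ms.
Processing at 2 router(s): 2 × 2.2 ms = 4.4 ms.
End-to-end = 12.57 ms.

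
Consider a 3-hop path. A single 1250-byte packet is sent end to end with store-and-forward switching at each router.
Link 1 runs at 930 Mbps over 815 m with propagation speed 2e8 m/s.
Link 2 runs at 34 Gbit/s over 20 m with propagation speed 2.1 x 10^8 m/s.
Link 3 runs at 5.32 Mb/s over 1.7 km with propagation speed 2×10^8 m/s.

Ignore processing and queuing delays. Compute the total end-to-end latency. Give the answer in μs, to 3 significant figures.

L = 1250 × 8 = 10000 bits.
Transmission delays (L/R per hop): 10.7527, 0.294118, 1879.7 μs; sum = 1890.75 μs.
Propagation delays (d/s per hop): 4.075, 0.0952381, 8.5 μs; sum = 12.6702 μs.
End-to-end = 1900 μs.

1900 μs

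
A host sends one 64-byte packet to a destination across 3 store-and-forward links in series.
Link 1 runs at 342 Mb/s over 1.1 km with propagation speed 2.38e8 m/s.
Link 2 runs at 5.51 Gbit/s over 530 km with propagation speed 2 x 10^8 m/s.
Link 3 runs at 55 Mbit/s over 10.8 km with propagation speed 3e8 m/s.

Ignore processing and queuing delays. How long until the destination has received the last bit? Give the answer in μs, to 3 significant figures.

2700 μs

L = 64 × 8 = 512 bits.
Transmission delays (L/R per hop): 1.49708, 0.092922, 9.30909 μs; sum = 10.8991 μs.
Propagation delays (d/s per hop): 4.62185, 2650, 36 μs; sum = 2690.62 μs.
End-to-end = 2700 μs.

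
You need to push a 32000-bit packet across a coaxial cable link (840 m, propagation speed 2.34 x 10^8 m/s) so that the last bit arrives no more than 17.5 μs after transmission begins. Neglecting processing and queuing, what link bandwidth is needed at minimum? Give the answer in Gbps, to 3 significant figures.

Propagation delay = 840 / 234000000 = 3.58974 μs.
Transmission budget = 17.5 − 3.58974 = 13.9103 μs.
R ≥ L / t_tx = 32000 bits / 1.39103e-05 s = 2.30 Gbps.

2.30 Gbps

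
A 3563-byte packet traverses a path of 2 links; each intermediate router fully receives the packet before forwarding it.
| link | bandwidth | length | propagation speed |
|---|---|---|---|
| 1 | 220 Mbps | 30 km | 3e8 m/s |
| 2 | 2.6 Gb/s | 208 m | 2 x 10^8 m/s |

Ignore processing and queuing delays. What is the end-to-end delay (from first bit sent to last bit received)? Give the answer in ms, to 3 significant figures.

L = 3563 × 8 = 28504 bits.
Transmission delays (L/R per hop): 0.129564, 0.0109631 ms; sum = 0.140527 ms.
Propagation delays (d/s per hop): 0.1, 0.00104 ms; sum = 0.10104 ms.
End-to-end = 0.242 ms.

0.242 ms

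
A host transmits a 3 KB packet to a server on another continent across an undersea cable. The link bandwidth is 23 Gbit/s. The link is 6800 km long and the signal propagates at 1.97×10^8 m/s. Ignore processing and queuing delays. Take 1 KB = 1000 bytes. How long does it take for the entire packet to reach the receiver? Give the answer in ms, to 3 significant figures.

34.5 ms

L = 24000 bits.
Transmission delay = L/R = 24000 / 23000000000 = 0.00104348 ms.
Propagation delay = d/s = 6800000 m / 197000000 m/s = 34.5178 ms.
Total = 34.5 ms.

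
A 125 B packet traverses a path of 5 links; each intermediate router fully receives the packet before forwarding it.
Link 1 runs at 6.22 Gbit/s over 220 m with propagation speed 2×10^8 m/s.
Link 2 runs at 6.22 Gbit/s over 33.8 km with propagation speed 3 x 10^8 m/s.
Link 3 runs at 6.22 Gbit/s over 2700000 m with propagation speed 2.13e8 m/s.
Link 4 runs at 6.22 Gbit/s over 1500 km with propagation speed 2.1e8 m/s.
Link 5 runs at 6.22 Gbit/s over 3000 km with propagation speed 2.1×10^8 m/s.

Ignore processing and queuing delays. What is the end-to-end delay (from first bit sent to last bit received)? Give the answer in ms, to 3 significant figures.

L = 125 × 8 = 1000 bits.
Transmission delay per hop = L/R = 1000/6220000000 = 0.000160772 ms; 5 hops → 0.000803859 ms.
Propagation delays (d/s per hop): 0.0011, 0.112667, 12.6761, 7.14286, 14.2857 ms; sum = 34.2184 ms.
End-to-end = 34.2 ms.

34.2 ms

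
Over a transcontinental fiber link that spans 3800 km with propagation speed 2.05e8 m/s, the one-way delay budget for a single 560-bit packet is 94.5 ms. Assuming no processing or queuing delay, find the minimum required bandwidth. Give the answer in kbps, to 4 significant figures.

Propagation delay = 3800000 / 2.05e+08 = 18.5366 ms.
Transmission budget = 94.5 − 18.5366 = 75.9634 ms.
R ≥ L / t_tx = 560 bits / 0.0759634 s = 7.372 kbps.

7.372 kbps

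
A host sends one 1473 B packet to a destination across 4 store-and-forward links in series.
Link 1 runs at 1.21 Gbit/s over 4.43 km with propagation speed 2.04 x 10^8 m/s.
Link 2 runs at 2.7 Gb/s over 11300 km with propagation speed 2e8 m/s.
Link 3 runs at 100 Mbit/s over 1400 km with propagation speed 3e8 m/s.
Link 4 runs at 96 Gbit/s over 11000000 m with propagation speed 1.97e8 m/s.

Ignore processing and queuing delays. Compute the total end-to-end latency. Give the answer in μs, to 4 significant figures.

L = 1473 × 8 = 11784 bits.
Transmission delays (L/R per hop): 9.73884, 4.36444, 117.84, 0.12275 μs; sum = 132.066 μs.
Propagation delays (d/s per hop): 21.7157, 56500, 4666.67, 55837.6 μs; sum = 117026 μs.
End-to-end = 117200 μs.

117200 μs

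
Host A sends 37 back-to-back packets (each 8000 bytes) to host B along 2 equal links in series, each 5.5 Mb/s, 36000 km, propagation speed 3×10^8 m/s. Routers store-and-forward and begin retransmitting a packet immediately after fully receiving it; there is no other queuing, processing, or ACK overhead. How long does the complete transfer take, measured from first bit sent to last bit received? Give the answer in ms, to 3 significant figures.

682 ms

Per-hop transmission t_tx = L/R = 64000/5500000 = 11.6364 ms.
Per-hop propagation t_prop = 36000000/300000000 = 120 ms.
Pipeline fill: first packet needs 2·t_tx to clear all hops; remaining 36 packets each add one t_tx.
Total = (2+37-1)·t_tx + 2·t_prop = 38·11.6364 + 2·120 = 682 ms.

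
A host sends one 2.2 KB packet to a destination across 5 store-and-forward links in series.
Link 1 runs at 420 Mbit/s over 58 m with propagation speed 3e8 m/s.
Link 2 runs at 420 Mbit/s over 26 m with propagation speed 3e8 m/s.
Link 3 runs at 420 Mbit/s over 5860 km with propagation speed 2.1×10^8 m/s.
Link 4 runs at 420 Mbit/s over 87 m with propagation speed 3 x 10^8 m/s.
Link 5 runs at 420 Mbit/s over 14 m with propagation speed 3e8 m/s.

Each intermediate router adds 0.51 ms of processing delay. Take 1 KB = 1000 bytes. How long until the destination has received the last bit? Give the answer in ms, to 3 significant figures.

30.2 ms

L = 17600 bits.
Transmission delay per hop = L/R = 17600/420000000 = 0.0419048 ms; 5 hops → 0.209524 ms.
Propagation delays (d/s per hop): 0.000193333, 8.66667e-05, 27.9048, 0.00029, 4.66667e-05 ms; sum = 27.9054 ms.
Processing at 4 router(s): 4 × 0.51 ms = 2.04 ms.
End-to-end = 30.2 ms.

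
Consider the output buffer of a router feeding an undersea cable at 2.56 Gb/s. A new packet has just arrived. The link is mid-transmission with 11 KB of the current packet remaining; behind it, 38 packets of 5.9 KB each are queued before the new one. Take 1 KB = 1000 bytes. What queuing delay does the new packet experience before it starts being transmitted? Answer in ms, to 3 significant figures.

0.735 ms

Each queued packet: L/R = 47200/2560000000 = 0.0184375 ms.
38 queued → 0.700625 ms.
Plus remaining 88000 bits of current packet: 0.034375 ms.
Queuing delay = 0.735 ms.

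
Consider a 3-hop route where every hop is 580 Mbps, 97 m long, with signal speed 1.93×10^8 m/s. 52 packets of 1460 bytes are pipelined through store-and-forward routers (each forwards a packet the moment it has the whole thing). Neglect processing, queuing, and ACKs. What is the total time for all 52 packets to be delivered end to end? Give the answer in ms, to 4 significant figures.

1.089 ms

Per-hop transmission t_tx = L/R = 11680/580000000 = 0.0201379 ms.
Per-hop propagation t_prop = 97/193000000 = 0.000502591 ms.
Pipeline fill: first packet needs 3·t_tx to clear all hops; remaining 51 packets each add one t_tx.
Total = (3+52-1)·t_tx + 3·t_prop = 54·0.0201379 + 3·0.000502591 = 1.089 ms.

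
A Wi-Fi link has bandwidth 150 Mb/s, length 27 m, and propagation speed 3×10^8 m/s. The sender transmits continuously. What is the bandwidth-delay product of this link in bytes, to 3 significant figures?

1.69 bytes

Propagation delay = 27 / 300000000 = 9e-08 s.
BDP = R × t_prop = 150000000 × 9e-08 = 13.5 bits.
In bytes: 13.5/8 = 1.69 bytes.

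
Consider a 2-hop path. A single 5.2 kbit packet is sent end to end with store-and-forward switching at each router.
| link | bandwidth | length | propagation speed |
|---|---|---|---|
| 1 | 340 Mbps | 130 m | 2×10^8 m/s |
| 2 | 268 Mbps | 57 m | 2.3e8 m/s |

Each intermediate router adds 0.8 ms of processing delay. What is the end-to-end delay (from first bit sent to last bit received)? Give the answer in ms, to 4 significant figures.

0.8356 ms

L = 5200 bits.
Transmission delays (L/R per hop): 0.0152941, 0.019403 ms; sum = 0.0346971 ms.
Propagation delays (d/s per hop): 0.00065, 0.000247826 ms; sum = 0.000897826 ms.
Processing at 1 router(s): 1 × 0.8 ms = 0.8 ms.
End-to-end = 0.8356 ms.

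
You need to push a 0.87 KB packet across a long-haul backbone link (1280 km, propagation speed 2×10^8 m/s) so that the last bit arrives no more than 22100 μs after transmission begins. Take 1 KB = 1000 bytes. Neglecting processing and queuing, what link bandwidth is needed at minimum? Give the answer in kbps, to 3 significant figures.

L = 6960 bits.
Propagation delay = 1280000 / 200000000 = 6400 μs.
Transmission budget = 22100 − 6400 = 15700 μs.
R ≥ L / t_tx = 6960 bits / 0.0157 s = 443 kbps.

443 kbps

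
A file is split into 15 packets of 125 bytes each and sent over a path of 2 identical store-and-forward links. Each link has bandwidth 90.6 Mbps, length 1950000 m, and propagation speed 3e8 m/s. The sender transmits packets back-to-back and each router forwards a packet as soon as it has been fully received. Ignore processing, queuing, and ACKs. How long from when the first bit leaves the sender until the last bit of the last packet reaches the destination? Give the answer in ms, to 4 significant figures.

13.18 ms

Per-hop transmission t_tx = L/R = 1000/90600000 = 0.0110375 ms.
Per-hop propagation t_prop = 1950000/300000000 = 6.5 ms.
Pipeline fill: first packet needs 2·t_tx to clear all hops; remaining 14 packets each add one t_tx.
Total = (2+15-1)·t_tx + 2·t_prop = 16·0.0110375 + 2·6.5 = 13.18 ms.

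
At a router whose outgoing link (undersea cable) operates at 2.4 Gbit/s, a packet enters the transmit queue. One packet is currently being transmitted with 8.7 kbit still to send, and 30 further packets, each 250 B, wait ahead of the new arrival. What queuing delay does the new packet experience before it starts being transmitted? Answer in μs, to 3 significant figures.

28.6 μs

Each queued packet: L/R = 2000/2400000000 = 0.833333 μs.
30 queued → 25 μs.
Plus remaining 8700 bits of current packet: 3.625 μs.
Queuing delay = 28.6 μs.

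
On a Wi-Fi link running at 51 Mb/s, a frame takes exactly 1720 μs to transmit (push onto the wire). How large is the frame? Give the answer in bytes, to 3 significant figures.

L = R × t_tx = 51000000 b/s × 0.00172 s = 87720 bits.
In bytes: 87720 / 8 = 11000 bytes.

11000 bytes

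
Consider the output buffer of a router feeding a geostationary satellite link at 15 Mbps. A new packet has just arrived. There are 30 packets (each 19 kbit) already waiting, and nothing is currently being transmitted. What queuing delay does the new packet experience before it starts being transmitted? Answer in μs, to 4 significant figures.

Each queued packet: L/R = 19000/15000000 = 1266.67 μs.
30 queued → 38000 μs.
Queuing delay = 38000 μs.

38000 μs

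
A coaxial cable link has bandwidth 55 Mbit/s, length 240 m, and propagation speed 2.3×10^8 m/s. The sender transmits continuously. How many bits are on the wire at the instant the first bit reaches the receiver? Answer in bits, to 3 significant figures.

57.4 bits

Propagation delay = 240 / 2.3e+08 = 1.04348e-06 s.
BDP = R × t_prop = 55000000 × 1.04348e-06 = 57.3913 bits.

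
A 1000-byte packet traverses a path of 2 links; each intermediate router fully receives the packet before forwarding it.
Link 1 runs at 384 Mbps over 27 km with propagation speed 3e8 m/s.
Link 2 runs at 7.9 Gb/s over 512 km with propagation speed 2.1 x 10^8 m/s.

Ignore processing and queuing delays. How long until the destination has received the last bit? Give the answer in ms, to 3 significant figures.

2.55 ms

L = 1000 × 8 = 8000 bits.
Transmission delays (L/R per hop): 0.0208333, 0.00101266 ms; sum = 0.021846 ms.
Propagation delays (d/s per hop): 0.09, 2.4381 ms; sum = 2.5281 ms.
End-to-end = 2.55 ms.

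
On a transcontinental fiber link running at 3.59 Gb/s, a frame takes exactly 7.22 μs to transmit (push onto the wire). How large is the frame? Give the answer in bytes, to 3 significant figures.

3240 bytes

L = R × t_tx = 3590000000 b/s × 7.22e-06 s = 25919.8 bits.
In bytes: 25919.8 / 8 = 3240 bytes.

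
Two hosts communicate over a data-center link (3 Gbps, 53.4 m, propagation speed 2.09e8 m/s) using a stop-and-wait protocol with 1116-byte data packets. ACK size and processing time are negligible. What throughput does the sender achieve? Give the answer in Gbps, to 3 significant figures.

2.56 Gbps

t_tx = L/R = 8928/3000000000 = 2.976e-06 s.
t_prop = 53.4/209000000 = 2.55502e-07 s; RTT = 5.11005e-07 s.
Cycle = t_tx + RTT = 3.487e-06 s.
Throughput = L / cycle = 8928 / 3.487e-06 = 2.56 Gbps.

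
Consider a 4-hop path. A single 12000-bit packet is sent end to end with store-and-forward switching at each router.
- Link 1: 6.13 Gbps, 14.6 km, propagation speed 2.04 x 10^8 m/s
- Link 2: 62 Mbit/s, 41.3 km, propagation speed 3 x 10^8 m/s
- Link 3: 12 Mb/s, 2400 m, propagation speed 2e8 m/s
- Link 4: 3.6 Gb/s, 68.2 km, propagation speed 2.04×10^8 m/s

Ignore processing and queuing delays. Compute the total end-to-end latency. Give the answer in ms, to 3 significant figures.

1.75 ms

Transmission delays (L/R per hop): 0.00195759, 0.193548, 1, 0.00333333 ms; sum = 1.19884 ms.
Propagation delays (d/s per hop): 0.0715686, 0.137667, 0.012, 0.334314 ms; sum = 0.555549 ms.
End-to-end = 1.75 ms.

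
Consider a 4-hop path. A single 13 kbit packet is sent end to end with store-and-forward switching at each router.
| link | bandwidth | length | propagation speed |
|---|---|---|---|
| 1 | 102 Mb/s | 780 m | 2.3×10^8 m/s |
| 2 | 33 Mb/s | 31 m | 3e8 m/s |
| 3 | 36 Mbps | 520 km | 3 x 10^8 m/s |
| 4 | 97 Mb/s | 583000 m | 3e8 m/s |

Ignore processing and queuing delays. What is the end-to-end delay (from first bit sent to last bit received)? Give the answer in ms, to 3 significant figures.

L = 13000 bits.
Transmission delays (L/R per hop): 0.127451, 0.393939, 0.361111, 0.134021 ms; sum = 1.01652 ms.
Propagation delays (d/s per hop): 0.0033913, 0.000103333, 1.73333, 1.94333 ms; sum = 3.68016 ms.
End-to-end = 4.70 ms.

4.70 ms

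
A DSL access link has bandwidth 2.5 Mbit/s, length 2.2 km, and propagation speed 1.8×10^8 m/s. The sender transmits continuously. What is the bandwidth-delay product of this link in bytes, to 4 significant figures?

Propagation delay = 2200 / 180000000 = 1.22222e-05 s.
BDP = R × t_prop = 2500000 × 1.22222e-05 = 30.5556 bits.
In bytes: 30.5556/8 = 3.819 bytes.

3.819 bytes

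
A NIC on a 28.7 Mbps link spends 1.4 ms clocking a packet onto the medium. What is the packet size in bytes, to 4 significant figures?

5023 bytes

L = R × t_tx = 28700000 b/s × 0.0014 s = 40180 bits.
In bytes: 40180 / 8 = 5023 bytes.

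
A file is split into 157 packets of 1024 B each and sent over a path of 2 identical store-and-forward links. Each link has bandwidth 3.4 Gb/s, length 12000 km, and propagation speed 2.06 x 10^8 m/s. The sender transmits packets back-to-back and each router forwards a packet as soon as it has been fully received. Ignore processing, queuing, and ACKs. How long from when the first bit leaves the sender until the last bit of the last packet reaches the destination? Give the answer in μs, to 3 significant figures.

Per-hop transmission t_tx = L/R = 8192/3400000000 = 2.40941 μs.
Per-hop propagation t_prop = 12000000/206000000 = 58252.4 μs.
Pipeline fill: first packet needs 2·t_tx to clear all hops; remaining 156 packets each add one t_tx.
Total = (2+157-1)·t_tx + 2·t_prop = 158·2.40941 + 2·58252.4 = 117000 μs.

117000 μs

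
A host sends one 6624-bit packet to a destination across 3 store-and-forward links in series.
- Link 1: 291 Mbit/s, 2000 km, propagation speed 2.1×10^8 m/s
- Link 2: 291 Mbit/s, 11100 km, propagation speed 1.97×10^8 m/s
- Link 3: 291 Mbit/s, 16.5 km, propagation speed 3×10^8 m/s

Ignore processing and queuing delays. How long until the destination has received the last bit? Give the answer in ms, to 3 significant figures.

Transmission delay per hop = L/R = 6624/291000000 = 0.0227629 ms; 3 hops → 0.0682887 ms.
Propagation delays (d/s per hop): 9.52381, 56.3452, 0.055 ms; sum = 65.924 ms.
End-to-end = 66.0 ms.

66.0 ms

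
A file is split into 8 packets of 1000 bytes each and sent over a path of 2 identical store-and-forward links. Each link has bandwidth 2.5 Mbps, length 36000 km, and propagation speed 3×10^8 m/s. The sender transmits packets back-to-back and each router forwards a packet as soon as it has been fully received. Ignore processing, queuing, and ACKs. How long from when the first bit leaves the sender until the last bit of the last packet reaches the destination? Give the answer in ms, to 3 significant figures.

269 ms

Per-hop transmission t_tx = L/R = 8000/2500000 = 3.2 ms.
Per-hop propagation t_prop = 36000000/300000000 = 120 ms.
Pipeline fill: first packet needs 2·t_tx to clear all hops; remaining 7 packets each add one t_tx.
Total = (2+8-1)·t_tx + 2·t_prop = 9·3.2 + 2·120 = 269 ms.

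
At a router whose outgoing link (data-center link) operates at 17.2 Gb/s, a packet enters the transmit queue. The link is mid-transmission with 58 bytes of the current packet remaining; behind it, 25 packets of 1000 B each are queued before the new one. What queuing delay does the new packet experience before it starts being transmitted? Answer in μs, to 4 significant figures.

Each queued packet: L/R = 8000/17200000000 = 0.465116 μs.
25 queued → 11.6279 μs.
Plus remaining 464 bits of current packet: 0.0269767 μs.
Queuing delay = 11.65 μs.

11.65 μs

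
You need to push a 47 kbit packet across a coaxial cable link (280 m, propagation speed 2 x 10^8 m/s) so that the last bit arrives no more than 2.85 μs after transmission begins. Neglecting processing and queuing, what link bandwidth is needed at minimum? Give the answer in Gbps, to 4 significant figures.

Propagation delay = 280 / 200000000 = 1.4 μs.
Transmission budget = 2.85 − 1.4 = 1.45 μs.
R ≥ L / t_tx = 47000 bits / 1.45e-06 s = 32.41 Gbps.

32.41 Gbps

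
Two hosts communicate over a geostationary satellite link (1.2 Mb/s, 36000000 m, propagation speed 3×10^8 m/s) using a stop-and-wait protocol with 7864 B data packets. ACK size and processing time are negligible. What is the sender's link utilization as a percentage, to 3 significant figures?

t_tx = L/R = 62912/1200000 = 0.0524267 s.
t_prop = 36000000/300000000 = 0.12 s; RTT = 0.24 s.
Cycle = t_tx + RTT = 0.292427 s.
Utilization = t_tx / cycle = 0.0524267/0.292427 = 17.9 %.

17.9 %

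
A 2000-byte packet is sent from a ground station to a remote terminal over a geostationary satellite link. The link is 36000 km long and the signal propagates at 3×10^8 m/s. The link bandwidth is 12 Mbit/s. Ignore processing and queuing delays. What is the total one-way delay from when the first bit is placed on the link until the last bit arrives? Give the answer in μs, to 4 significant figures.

L = 2000 × 8 = 16000 bits.
Transmission delay = L/R = 16000 / 12000000 = 1333.33 μs.
Propagation delay = d/s = 36000000 m / 300000000 m/s = 120000 μs.
Total = 121300 μs.

121300 μs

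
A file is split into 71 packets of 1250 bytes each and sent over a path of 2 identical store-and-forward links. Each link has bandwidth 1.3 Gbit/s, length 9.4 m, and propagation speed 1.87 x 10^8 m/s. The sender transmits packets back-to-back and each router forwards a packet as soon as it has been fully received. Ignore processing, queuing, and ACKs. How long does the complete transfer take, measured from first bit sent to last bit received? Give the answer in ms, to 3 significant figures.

0.554 ms

Per-hop transmission t_tx = L/R = 10000/1300000000 = 0.00769231 ms.
Per-hop propagation t_prop = 9.4/187000000 = 5.02674e-05 ms.
Pipeline fill: first packet needs 2·t_tx to clear all hops; remaining 70 packets each add one t_tx.
Total = (2+71-1)·t_tx + 2·t_prop = 72·0.00769231 + 2·5.02674e-05 = 0.554 ms.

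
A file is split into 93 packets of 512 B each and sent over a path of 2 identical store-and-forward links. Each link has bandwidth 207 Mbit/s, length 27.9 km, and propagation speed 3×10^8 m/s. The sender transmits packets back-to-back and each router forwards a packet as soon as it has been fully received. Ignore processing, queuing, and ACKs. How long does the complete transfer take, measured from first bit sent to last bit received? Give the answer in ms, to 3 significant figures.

2.05 ms

Per-hop transmission t_tx = L/R = 4096/207000000 = 0.0197874 ms.
Per-hop propagation t_prop = 27900/300000000 = 0.093 ms.
Pipeline fill: first packet needs 2·t_tx to clear all hops; remaining 92 packets each add one t_tx.
Total = (2+93-1)·t_tx + 2·t_prop = 94·0.0197874 + 2·0.093 = 2.05 ms.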